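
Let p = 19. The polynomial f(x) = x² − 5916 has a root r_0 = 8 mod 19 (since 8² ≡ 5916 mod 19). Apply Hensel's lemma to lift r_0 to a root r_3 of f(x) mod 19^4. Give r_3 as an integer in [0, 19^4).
r_3 = 81689 (mod 130321)

Hensel's recurrence: r_{i+1} = r_i − f(r_i)·(f′(r_i))^{-1} mod 19^{i+2}, with f′(x) = 2x. Iterate:
  r_0 = 8 (mod 19)
  r_1 = 103 (mod 361)
  r_2 = 6240 (mod 6859)
  r_3 = 81689 (mod 130321)
Final: r_3 = 81689, and one checks f(r_3) ≡ 0 mod 19^4.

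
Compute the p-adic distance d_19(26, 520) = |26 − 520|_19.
d_19(26, 520) = 1/19

Step 1 — x − y = 26 − 520 = -494. Step 2 — v_19(-494) = 1 (factor: -494 = −(19^1 · 26); the sign does not affect v_p). Step 3 — |x − y|_19 = 19^{-1} = 1/19.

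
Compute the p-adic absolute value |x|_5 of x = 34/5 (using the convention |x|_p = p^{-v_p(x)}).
|34/5|_5 = 5

Step 1 — compute v_5(x) by factoring powers of 5 out of the numerator and denominator: v_5(34/5) = -1. Step 2 — apply |x|_p = p^{-v_p(x)} = 5^{1} = 5.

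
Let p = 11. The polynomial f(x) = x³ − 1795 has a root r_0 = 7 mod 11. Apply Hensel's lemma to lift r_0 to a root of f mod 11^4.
r_3 = 5694 (mod 14641)

Hensel: r_{i+1} = r_i − f(r_i)/f′(r_i) mod 11^{i+2}, where f′(x) = 3x². Iterate:
  r_0 = 7 (mod 11)
  r_1 = 7 (mod 121)
  r_2 = 370 (mod 1331)
  r_3 = 5694 (mod 14641)
Final: r = 5694 with f(r) ≡ 0 mod 11^4.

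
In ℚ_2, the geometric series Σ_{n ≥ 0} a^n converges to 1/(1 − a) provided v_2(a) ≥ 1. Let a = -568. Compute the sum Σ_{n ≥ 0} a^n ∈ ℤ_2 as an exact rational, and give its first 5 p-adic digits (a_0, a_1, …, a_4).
Σ a^n = 1/(1 − a) = 1/569;  first 5 digits = (1, 0, 0, 1, 0)

v_2(a) = 3 ≥ 1, so the series converges in ℤ_2 to 1/(1 − a) = 1/(1 − (-568)) = 1/569. Expand this rational in ℤ_2: compute digits iteratively via d_i = x_i mod 2, x_{i+1} = (x_i − d_i)/2. The first 5 digits are (1, 0, 0, 1, 0).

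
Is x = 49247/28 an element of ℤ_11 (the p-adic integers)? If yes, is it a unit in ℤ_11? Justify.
x ∈ ℤ_11 but not a unit; v_11(x) = 3 > 0

ℤ_11 = {x ∈ ℚ_11 : v_11(x) ≥ 0} and ℤ_11^× = {x ∈ ℤ_11 : v_11(x) = 0}. Here v_11(49247/28) = v_11(num) − v_11(den) = 3; compare against these criteria.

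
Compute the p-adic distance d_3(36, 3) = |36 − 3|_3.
d_3(36, 3) = 1/3

Step 1 — x − y = 36 − 3 = 33. Step 2 — v_3(33) = 1 (factor: 33 = (3^1 · 11); the sign does not affect v_p). Step 3 — |x − y|_3 = 3^{-1} = 1/3.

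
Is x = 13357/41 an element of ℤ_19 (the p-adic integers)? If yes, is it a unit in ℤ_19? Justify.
x ∈ ℤ_19 but not a unit; v_19(x) = 2 > 0

ℤ_19 = {x ∈ ℚ_19 : v_19(x) ≥ 0} and ℤ_19^× = {x ∈ ℤ_19 : v_19(x) = 0}. Here v_19(13357/41) = v_19(num) − v_19(den) = 2; compare against these criteria.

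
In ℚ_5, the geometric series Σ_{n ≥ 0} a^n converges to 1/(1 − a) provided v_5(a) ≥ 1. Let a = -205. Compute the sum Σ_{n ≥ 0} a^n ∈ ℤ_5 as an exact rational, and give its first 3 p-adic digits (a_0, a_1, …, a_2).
Σ a^n = 1/(1 − a) = 1/206;  first 3 digits = (1, 4, 2)

v_5(a) = 1 ≥ 1, so the series converges in ℤ_5 to 1/(1 − a) = 1/(1 − (-205)) = 1/206. Expand this rational in ℤ_5: compute digits iteratively via d_i = x_i mod 5, x_{i+1} = (x_i − d_i)/5. The first 3 digits are (1, 4, 2).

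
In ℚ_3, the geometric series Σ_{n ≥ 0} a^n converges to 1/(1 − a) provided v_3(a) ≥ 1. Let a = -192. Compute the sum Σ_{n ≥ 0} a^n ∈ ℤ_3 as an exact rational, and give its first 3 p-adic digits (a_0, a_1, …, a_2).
Σ a^n = 1/(1 − a) = 1/193;  first 3 digits = (1, 2, 0)

v_3(a) = 1 ≥ 1, so the series converges in ℤ_3 to 1/(1 − a) = 1/(1 − (-192)) = 1/193. Expand this rational in ℤ_3: compute digits iteratively via d_i = x_i mod 3, x_{i+1} = (x_i − d_i)/3. The first 3 digits are (1, 2, 0).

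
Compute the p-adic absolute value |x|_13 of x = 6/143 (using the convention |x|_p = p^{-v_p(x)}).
|6/143|_13 = 13

Step 1 — compute v_13(x) by factoring powers of 13 out of the numerator and denominator: v_13(6/143) = -1. Step 2 — apply |x|_p = p^{-v_p(x)} = 13^{1} = 13.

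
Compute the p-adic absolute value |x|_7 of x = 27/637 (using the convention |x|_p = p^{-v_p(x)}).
|27/637|_7 = 49

Step 1 — compute v_7(x) by factoring powers of 7 out of the numerator and denominator: v_7(27/637) = -2. Step 2 — apply |x|_p = p^{-v_p(x)} = 7^{2} = 49.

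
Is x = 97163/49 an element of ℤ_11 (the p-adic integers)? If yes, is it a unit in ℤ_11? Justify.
x ∈ ℤ_11 but not a unit; v_11(x) = 3 > 0

ℤ_11 = {x ∈ ℚ_11 : v_11(x) ≥ 0} and ℤ_11^× = {x ∈ ℤ_11 : v_11(x) = 0}. Here v_11(97163/49) = v_11(num) − v_11(den) = 3; compare against these criteria.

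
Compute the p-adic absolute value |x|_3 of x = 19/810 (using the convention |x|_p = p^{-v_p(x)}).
|19/810|_3 = 81

Step 1 — compute v_3(x) by factoring powers of 3 out of the numerator and denominator: v_3(19/810) = -4. Step 2 — apply |x|_p = p^{-v_p(x)} = 3^{4} = 81.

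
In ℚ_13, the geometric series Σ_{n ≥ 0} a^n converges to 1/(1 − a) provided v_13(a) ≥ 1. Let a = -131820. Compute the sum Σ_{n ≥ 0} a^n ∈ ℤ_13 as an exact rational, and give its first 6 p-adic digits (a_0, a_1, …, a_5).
Σ a^n = 1/(1 − a) = 1/131821;  first 6 digits = (1, 0, 0, 5, 8, 12)

v_13(a) = 3 ≥ 1, so the series converges in ℤ_13 to 1/(1 − a) = 1/(1 − (-131820)) = 1/131821. Expand this rational in ℤ_13: compute digits iteratively via d_i = x_i mod 13, x_{i+1} = (x_i − d_i)/13. The first 6 digits are (1, 0, 0, 5, 8, 12).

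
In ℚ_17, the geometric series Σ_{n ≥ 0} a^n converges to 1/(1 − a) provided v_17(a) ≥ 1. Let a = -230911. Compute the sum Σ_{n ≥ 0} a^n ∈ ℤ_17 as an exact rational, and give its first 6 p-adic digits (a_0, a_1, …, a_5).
Σ a^n = 1/(1 − a) = 1/230912;  first 6 digits = (1, 0, 0, 4, 14, 16)

v_17(a) = 3 ≥ 1, so the series converges in ℤ_17 to 1/(1 − a) = 1/(1 − (-230911)) = 1/230912. Expand this rational in ℤ_17: compute digits iteratively via d_i = x_i mod 17, x_{i+1} = (x_i − d_i)/17. The first 6 digits are (1, 0, 0, 4, 14, 16).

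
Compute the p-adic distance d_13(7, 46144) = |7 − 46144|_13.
d_13(7, 46144) = 1/2197

Step 1 — x − y = 7 − 46144 = -46137. Step 2 — v_13(-46137) = 3 (factor: -46137 = −(13^3 · 21); the sign does not affect v_p). Step 3 — |x − y|_13 = 13^{-3} = 1/2197.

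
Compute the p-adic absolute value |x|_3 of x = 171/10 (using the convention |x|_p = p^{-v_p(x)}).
|171/10|_3 = 1/9

Step 1 — compute v_3(x) by factoring powers of 3 out of the numerator and denominator: v_3(171/10) = 2. Step 2 — apply |x|_p = p^{-v_p(x)} = 3^{-2} = 1/9.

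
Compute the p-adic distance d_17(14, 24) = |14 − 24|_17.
d_17(14, 24) = 1

Step 1 — x − y = 14 − 24 = -10. Step 2 — v_17(-10) = 0 (factor: -10 = −(17^0 · 10); the sign does not affect v_p). Step 3 — |x − y|_17 = 17^{0} = 1.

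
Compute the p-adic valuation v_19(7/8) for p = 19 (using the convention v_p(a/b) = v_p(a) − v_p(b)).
v_19(7/8) = 0

Factor powers of 19 from the numerator and denominator of the reduced fraction: 7 = 19^0 · 7 and 8 = 19^0 · 8. Apply v_p(a/b) = v_p(a) − v_p(b): v_19(7/8) = 0 − 0 = 0.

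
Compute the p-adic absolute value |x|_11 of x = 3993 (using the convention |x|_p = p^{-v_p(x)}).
|3993|_11 = 1/1331

Step 1 — compute v_11(x) by factoring powers of 11 out of the numerator and denominator: v_11(3993) = 3. Step 2 — apply |x|_p = p^{-v_p(x)} = 11^{-3} = 1/1331.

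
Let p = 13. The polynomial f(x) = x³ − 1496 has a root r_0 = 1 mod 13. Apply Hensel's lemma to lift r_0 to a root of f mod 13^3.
r_2 = 2133 (mod 2197)

Hensel: r_{i+1} = r_i − f(r_i)/f′(r_i) mod 13^{i+2}, where f′(x) = 3x². Iterate:
  r_0 = 1 (mod 13)
  r_1 = 105 (mod 169)
  r_2 = 2133 (mod 2197)
Final: r = 2133 with f(r) ≡ 0 mod 13^3.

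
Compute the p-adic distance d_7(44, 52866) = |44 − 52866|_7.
d_7(44, 52866) = 1/2401

Step 1 — x − y = 44 − 52866 = -52822. Step 2 — v_7(-52822) = 4 (factor: -52822 = −(7^4 · 22); the sign does not affect v_p). Step 3 — |x − y|_7 = 7^{-4} = 1/2401.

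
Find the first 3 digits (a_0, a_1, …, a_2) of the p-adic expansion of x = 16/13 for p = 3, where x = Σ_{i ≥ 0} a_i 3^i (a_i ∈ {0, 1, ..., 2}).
(a_0, …, a_2) = (1, 1, 2)

v_3(16/13) = 0 (numerator and denominator both coprime to 3), so x ∈ ℤ_3^×. Compute digits iteratively via a_i = x_i mod 3, x_{i+1} = (x_i − a_i)/3, with x_0 = x:
  x_0 = 16/13;  a_0 = 1;  x_1 = (x_0 − 1)/3 = 1/13
  x_1 = 1/13;  a_1 = 1;  x_2 = (x_1 − 1)/3 = -4/13
  x_2 = -4/13;  a_2 = 2;  x_3 = (x_2 − 2)/3 = -10/13
Digits: (1, 1, 2).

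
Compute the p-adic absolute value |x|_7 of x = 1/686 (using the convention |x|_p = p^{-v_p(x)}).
|1/686|_7 = 343

Step 1 — compute v_7(x) by factoring powers of 7 out of the numerator and denominator: v_7(1/686) = -3. Step 2 — apply |x|_p = p^{-v_p(x)} = 7^{3} = 343.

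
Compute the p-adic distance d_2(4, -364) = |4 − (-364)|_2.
d_2(4, -364) = 1/16

Step 1 — x − y = 4 − (-364) = 368. Step 2 — v_2(368) = 4 (factor: 368 = (2^4 · 23); the sign does not affect v_p). Step 3 — |x − y|_2 = 2^{-4} = 1/16.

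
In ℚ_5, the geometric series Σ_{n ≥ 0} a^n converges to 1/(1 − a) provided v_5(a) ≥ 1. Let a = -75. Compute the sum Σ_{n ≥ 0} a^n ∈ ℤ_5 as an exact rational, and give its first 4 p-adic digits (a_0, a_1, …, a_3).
Σ a^n = 1/(1 − a) = 1/76;  first 4 digits = (1, 0, 2, 4)

v_5(a) = 2 ≥ 1, so the series converges in ℤ_5 to 1/(1 − a) = 1/(1 − (-75)) = 1/76. Expand this rational in ℤ_5: compute digits iteratively via d_i = x_i mod 5, x_{i+1} = (x_i − d_i)/5. The first 4 digits are (1, 0, 2, 4).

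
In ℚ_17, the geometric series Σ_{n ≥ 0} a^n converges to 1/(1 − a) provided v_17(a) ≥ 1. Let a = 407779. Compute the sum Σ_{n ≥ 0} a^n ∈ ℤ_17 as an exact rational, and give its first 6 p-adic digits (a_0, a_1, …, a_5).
Σ a^n = 1/(1 − a) = -1/407778;  first 6 digits = (1, 0, 0, 15, 4, 0)

v_17(a) = 3 ≥ 1, so the series converges in ℤ_17 to 1/(1 − a) = 1/(1 − 407779) = -1/407778. Expand this rational in ℤ_17: compute digits iteratively via d_i = x_i mod 17, x_{i+1} = (x_i − d_i)/17. The first 6 digits are (1, 0, 0, 15, 4, 0).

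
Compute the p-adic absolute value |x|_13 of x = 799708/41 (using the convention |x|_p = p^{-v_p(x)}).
|799708/41|_13 = 1/28561

Step 1 — compute v_13(x) by factoring powers of 13 out of the numerator and denominator: v_13(799708/41) = 4. Step 2 — apply |x|_p = p^{-v_p(x)} = 13^{-4} = 1/28561.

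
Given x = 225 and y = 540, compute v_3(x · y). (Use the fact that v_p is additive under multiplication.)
v_3(121500) = 5

v_p(x) = 2 (factor: 225 = 3^2 · 25); v_p(y) = 3 (factor: 540 = 3^3 · 20). Additivity: v_p(xy) = v_p(x) + v_p(y) = 2 + 3 = 5. (Direct check: xy = 121500 = 3^5 · (500).)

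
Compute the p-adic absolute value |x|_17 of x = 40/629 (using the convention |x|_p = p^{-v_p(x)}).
|40/629|_17 = 17

Step 1 — compute v_17(x) by factoring powers of 17 out of the numerator and denominator: v_17(40/629) = -1. Step 2 — apply |x|_p = p^{-v_p(x)} = 17^{1} = 17.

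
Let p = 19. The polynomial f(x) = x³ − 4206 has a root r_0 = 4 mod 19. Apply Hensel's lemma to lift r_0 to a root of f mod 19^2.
r_1 = 346 (mod 361)

Hensel: r_{i+1} = r_i − f(r_i)/f′(r_i) mod 19^{i+2}, where f′(x) = 3x². Iterate:
  r_0 = 4 (mod 19)
  r_1 = 346 (mod 361)
Final: r = 346 with f(r) ≡ 0 mod 19^2.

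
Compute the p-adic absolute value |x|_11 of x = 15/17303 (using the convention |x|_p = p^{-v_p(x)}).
|15/17303|_11 = 1331

Step 1 — compute v_11(x) by factoring powers of 11 out of the numerator and denominator: v_11(15/17303) = -3. Step 2 — apply |x|_p = p^{-v_p(x)} = 11^{3} = 1331.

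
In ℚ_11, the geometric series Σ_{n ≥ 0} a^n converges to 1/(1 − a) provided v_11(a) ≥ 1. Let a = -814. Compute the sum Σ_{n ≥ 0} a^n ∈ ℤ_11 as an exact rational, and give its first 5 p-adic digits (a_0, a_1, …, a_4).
Σ a^n = 1/(1 − a) = 1/815;  first 5 digits = (1, 3, 2, 7, 5)

v_11(a) = 1 ≥ 1, so the series converges in ℤ_11 to 1/(1 − a) = 1/(1 − (-814)) = 1/815. Expand this rational in ℤ_11: compute digits iteratively via d_i = x_i mod 11, x_{i+1} = (x_i − d_i)/11. The first 5 digits are (1, 3, 2, 7, 5).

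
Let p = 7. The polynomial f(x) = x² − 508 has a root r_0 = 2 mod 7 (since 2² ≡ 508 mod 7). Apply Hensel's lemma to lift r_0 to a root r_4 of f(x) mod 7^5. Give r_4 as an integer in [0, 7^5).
r_4 = 13309 (mod 16807)

Hensel's recurrence: r_{i+1} = r_i − f(r_i)·(f′(r_i))^{-1} mod 7^{i+2}, with f′(x) = 2x. Iterate:
  r_0 = 2 (mod 7)
  r_1 = 30 (mod 49)
  r_2 = 275 (mod 343)
  r_3 = 1304 (mod 2401)
  r_4 = 13309 (mod 16807)
Final: r_4 = 13309, and one checks f(r_4) ≡ 0 mod 7^5.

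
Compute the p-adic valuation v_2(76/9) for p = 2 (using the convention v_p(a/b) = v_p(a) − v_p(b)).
v_2(76/9) = 2

Factor powers of 2 from the numerator and denominator of the reduced fraction: 76 = 2^2 · 19 and 9 = 2^0 · 9. Apply v_p(a/b) = v_p(a) − v_p(b): v_2(76/9) = 2 − 0 = 2.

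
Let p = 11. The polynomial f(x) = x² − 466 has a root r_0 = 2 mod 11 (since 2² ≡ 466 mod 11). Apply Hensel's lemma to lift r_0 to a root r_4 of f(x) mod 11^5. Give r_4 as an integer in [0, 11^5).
r_4 = 13004 (mod 161051)

Hensel's recurrence: r_{i+1} = r_i − f(r_i)·(f′(r_i))^{-1} mod 11^{i+2}, with f′(x) = 2x. Iterate:
  r_0 = 2 (mod 11)
  r_1 = 57 (mod 121)
  r_2 = 1025 (mod 1331)
  r_3 = 13004 (mod 14641)
  r_4 = 13004 (mod 161051)
Final: r_4 = 13004, and one checks f(r_4) ≡ 0 mod 11^5.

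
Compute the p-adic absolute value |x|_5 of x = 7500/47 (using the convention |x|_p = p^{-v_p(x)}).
|7500/47|_5 = 1/625

Step 1 — compute v_5(x) by factoring powers of 5 out of the numerator and denominator: v_5(7500/47) = 4. Step 2 — apply |x|_p = p^{-v_p(x)} = 5^{-4} = 1/625.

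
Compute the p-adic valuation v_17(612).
v_17(612) = 1

v_17(n) is the largest exponent k such that 17^k divides n. Factor out: 612 = 17^1 · 36. (Sign doesn't affect v_p.) So v_17(612) = 1.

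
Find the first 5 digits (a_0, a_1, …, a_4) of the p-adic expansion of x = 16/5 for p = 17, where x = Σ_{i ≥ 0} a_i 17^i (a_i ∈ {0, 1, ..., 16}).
(a_0, …, a_4) = (10, 3, 10, 13, 6)

v_17(16/5) = 0 (numerator and denominator both coprime to 17), so x ∈ ℤ_17^×. Compute digits iteratively via a_i = x_i mod 17, x_{i+1} = (x_i − a_i)/17, with x_0 = x:
  x_0 = 16/5;  a_0 = 10;  x_1 = (x_0 − 10)/17 = -2/5
  x_1 = -2/5;  a_1 = 3;  x_2 = (x_1 − 3)/17 = -1/5
  x_2 = -1/5;  a_2 = 10;  x_3 = (x_2 − 10)/17 = -3/5
  x_3 = -3/5;  a_3 = 13;  x_4 = (x_3 − 13)/17 = -4/5
  x_4 = -4/5;  a_4 = 6;  x_5 = (x_4 − 6)/17 = -2/5
Digits: (10, 3, 10, 13, 6).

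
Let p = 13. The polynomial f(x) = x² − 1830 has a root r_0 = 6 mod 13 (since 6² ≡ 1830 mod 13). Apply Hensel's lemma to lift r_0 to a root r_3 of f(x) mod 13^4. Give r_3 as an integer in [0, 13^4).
r_3 = 5479 (mod 28561)

Hensel's recurrence: r_{i+1} = r_i − f(r_i)·(f′(r_i))^{-1} mod 13^{i+2}, with f′(x) = 2x. Iterate:
  r_0 = 6 (mod 13)
  r_1 = 71 (mod 169)
  r_2 = 1085 (mod 2197)
  r_3 = 5479 (mod 28561)
Final: r_3 = 5479, and one checks f(r_3) ≡ 0 mod 13^4.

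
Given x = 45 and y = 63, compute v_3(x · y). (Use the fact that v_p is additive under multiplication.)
v_3(2835) = 4

v_p(x) = 2 (factor: 45 = 3^2 · 5); v_p(y) = 2 (factor: 63 = 3^2 · 7). Additivity: v_p(xy) = v_p(x) + v_p(y) = 2 + 2 = 4. (Direct check: xy = 2835 = 3^4 · (35).)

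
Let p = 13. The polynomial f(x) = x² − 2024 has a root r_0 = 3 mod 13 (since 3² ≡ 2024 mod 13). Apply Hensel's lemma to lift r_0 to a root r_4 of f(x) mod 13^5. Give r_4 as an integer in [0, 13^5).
r_4 = 63573 (mod 371293)

Hensel's recurrence: r_{i+1} = r_i − f(r_i)·(f′(r_i))^{-1} mod 13^{i+2}, with f′(x) = 2x. Iterate:
  r_0 = 3 (mod 13)
  r_1 = 29 (mod 169)
  r_2 = 2057 (mod 2197)
  r_3 = 6451 (mod 28561)
  r_4 = 63573 (mod 371293)
Final: r_4 = 63573, and one checks f(r_4) ≡ 0 mod 13^5.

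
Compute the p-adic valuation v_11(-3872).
v_11(-3872) = 2

v_11(n) is the largest exponent k such that 11^k divides n. Factor out: -3872 = -11^2 · 32. (Sign doesn't affect v_p.) So v_11(-3872) = 2.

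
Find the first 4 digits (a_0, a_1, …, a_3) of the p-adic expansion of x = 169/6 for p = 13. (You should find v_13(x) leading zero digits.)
(a_0, …, a_3) = (0, 0, 11, 10)

v_13(169/6) = 2, so a_0 = ... = a_1 = 0. Factor out: x = 13^2 · u with u = 1/6 a unit in ℤ_13. Expand u iteratively via a_{v+i} = u_i mod 13, u_{i+1} = (u_i − a_{v+i})/13:
  u_0 = 1/6;  a_2 = 11;  u_1 = (u_0 − 11)/13 = -5/6
  u_1 = -5/6;  a_3 = 10;  u_2 = (u_1 − 10)/13 = -5/6
Digits: (0, 0, 11, 10).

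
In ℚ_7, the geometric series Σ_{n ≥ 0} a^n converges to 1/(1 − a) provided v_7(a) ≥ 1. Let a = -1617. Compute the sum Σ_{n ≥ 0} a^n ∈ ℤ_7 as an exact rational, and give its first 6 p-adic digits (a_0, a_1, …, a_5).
Σ a^n = 1/(1 − a) = 1/1618;  first 6 digits = (1, 0, 2, 2, 3, 1)

v_7(a) = 2 ≥ 1, so the series converges in ℤ_7 to 1/(1 − a) = 1/(1 − (-1617)) = 1/1618. Expand this rational in ℤ_7: compute digits iteratively via d_i = x_i mod 7, x_{i+1} = (x_i − d_i)/7. The first 6 digits are (1, 0, 2, 2, 3, 1).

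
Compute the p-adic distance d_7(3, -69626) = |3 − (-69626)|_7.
d_7(3, -69626) = 1/2401

Step 1 — x − y = 3 − (-69626) = 69629. Step 2 — v_7(69629) = 4 (factor: 69629 = (7^4 · 29); the sign does not affect v_p). Step 3 — |x − y|_7 = 7^{-4} = 1/2401.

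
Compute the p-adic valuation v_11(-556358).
v_11(-556358) = 4

v_11(n) is the largest exponent k such that 11^k divides n. Factor out: -556358 = -11^4 · 38. (Sign doesn't affect v_p.) So v_11(-556358) = 4.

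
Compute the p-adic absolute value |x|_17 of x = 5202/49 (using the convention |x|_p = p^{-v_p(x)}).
|5202/49|_17 = 1/289

Step 1 — compute v_17(x) by factoring powers of 17 out of the numerator and denominator: v_17(5202/49) = 2. Step 2 — apply |x|_p = p^{-v_p(x)} = 17^{-2} = 1/289.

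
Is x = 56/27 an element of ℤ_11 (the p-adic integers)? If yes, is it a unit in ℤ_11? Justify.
x ∈ ℤ_11^× (unit); v_11(x) = 0

ℤ_11 = {x ∈ ℚ_11 : v_11(x) ≥ 0} and ℤ_11^× = {x ∈ ℤ_11 : v_11(x) = 0}. Here v_11(56/27) = v_11(num) − v_11(den) = 0; compare against these criteria.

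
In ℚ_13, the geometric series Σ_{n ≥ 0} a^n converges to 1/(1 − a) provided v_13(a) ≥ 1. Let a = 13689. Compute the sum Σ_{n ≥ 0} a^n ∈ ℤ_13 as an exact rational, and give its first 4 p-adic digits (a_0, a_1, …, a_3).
Σ a^n = 1/(1 − a) = -1/13688;  first 4 digits = (1, 0, 3, 6)

v_13(a) = 2 ≥ 1, so the series converges in ℤ_13 to 1/(1 − a) = 1/(1 − 13689) = -1/13688. Expand this rational in ℤ_13: compute digits iteratively via d_i = x_i mod 13, x_{i+1} = (x_i − d_i)/13. The first 4 digits are (1, 0, 3, 6).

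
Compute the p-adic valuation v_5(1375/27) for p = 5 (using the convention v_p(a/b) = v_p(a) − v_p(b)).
v_5(1375/27) = 3

Factor powers of 5 from the numerator and denominator of the reduced fraction: 1375 = 5^3 · 11 and 27 = 5^0 · 27. Apply v_p(a/b) = v_p(a) − v_p(b): v_5(1375/27) = 3 − 0 = 3.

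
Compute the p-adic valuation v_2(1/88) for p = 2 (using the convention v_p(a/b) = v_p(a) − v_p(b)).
v_2(1/88) = -3

Factor powers of 2 from the numerator and denominator of the reduced fraction: 1 = 2^0 · 1 and 88 = 2^3 · 11. Apply v_p(a/b) = v_p(a) − v_p(b): v_2(1/88) = 0 − 3 = -3.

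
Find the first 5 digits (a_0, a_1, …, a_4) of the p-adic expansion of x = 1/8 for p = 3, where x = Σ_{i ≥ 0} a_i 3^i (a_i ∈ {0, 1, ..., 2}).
(a_0, …, a_4) = (2, 2, 1, 2, 1)

v_3(1/8) = 0 (numerator and denominator both coprime to 3), so x ∈ ℤ_3^×. Compute digits iteratively via a_i = x_i mod 3, x_{i+1} = (x_i − a_i)/3, with x_0 = x:
  x_0 = 1/8;  a_0 = 2;  x_1 = (x_0 − 2)/3 = -5/8
  x_1 = -5/8;  a_1 = 2;  x_2 = (x_1 − 2)/3 = -7/8
  x_2 = -7/8;  a_2 = 1;  x_3 = (x_2 − 1)/3 = -5/8
  x_3 = -5/8;  a_3 = 2;  x_4 = (x_3 − 2)/3 = -7/8
  x_4 = -7/8;  a_4 = 1;  x_5 = (x_4 − 1)/3 = -5/8
Digits: (2, 2, 1, 2, 1).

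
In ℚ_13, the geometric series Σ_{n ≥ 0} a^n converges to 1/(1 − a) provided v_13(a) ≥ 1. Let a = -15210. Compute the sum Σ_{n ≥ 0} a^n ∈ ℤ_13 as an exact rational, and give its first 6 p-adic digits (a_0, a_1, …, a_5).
Σ a^n = 1/(1 − a) = 1/15211;  first 6 digits = (1, 0, 1, 6, 0, 12)

v_13(a) = 2 ≥ 1, so the series converges in ℤ_13 to 1/(1 − a) = 1/(1 − (-15210)) = 1/15211. Expand this rational in ℤ_13: compute digits iteratively via d_i = x_i mod 13, x_{i+1} = (x_i − d_i)/13. The first 6 digits are (1, 0, 1, 6, 0, 12).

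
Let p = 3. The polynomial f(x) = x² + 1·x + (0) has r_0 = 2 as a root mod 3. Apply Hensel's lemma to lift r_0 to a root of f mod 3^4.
r_3 = 80 (mod 81)

Hensel: r_{i+1} = r_i − f(r_i)·(f′(r_i))^{-1} mod 3^{i+2}, f′(x) = 2x + 1. Iterate:
  r_0 = 2 (mod 3)
  r_1 = 8 (mod 9)
  r_2 = 26 (mod 27)
  r_3 = 80 (mod 81)
Final: r = 80 satisfies f(r) ≡ 0 mod 3^4.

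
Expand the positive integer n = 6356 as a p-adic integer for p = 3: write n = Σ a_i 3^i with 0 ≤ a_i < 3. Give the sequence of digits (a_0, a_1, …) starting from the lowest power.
(a_0, a_1, …) = (2, 0, 1, 1, 0, 2, 2, 2)

Repeated division by 3 gives the digits low-to-high: 6356 = 2 + 1·3^2 + 1·3^3 + 2·3^5 + 2·3^6 + 2·3^7. Digit sequence: (2, 0, 1, 1, 0, 2, 2, 2).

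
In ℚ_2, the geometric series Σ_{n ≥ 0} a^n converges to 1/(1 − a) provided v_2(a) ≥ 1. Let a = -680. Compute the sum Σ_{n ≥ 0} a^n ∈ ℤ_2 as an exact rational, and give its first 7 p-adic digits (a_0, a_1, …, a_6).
Σ a^n = 1/(1 − a) = 1/681;  first 7 digits = (1, 0, 0, 1, 1, 0, 0)

v_2(a) = 3 ≥ 1, so the series converges in ℤ_2 to 1/(1 − a) = 1/(1 − (-680)) = 1/681. Expand this rational in ℤ_2: compute digits iteratively via d_i = x_i mod 2, x_{i+1} = (x_i − d_i)/2. The first 7 digits are (1, 0, 0, 1, 1, 0, 0).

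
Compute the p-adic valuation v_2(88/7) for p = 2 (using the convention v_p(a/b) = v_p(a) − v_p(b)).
v_2(88/7) = 3

Factor powers of 2 from the numerator and denominator of the reduced fraction: 88 = 2^3 · 11 and 7 = 2^0 · 7. Apply v_p(a/b) = v_p(a) − v_p(b): v_2(88/7) = 3 − 0 = 3.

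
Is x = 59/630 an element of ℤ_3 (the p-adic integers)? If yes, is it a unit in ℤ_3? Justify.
x ∉ ℤ_3 (v_3(x) = -2 < 0)

ℤ_3 = {x ∈ ℚ_3 : v_3(x) ≥ 0} and ℤ_3^× = {x ∈ ℤ_3 : v_3(x) = 0}. Here v_3(59/630) = v_3(num) − v_3(den) = -2; compare against these criteria.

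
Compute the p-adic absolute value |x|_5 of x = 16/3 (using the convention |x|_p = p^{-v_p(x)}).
|16/3|_5 = 1

Step 1 — compute v_5(x) by factoring powers of 5 out of the numerator and denominator: v_5(16/3) = 0. Step 2 — apply |x|_p = p^{-v_p(x)} = 5^{0} = 1.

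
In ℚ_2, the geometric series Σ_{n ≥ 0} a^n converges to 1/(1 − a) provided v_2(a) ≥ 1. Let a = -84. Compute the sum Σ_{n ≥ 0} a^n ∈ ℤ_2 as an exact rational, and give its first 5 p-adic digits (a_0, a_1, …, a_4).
Σ a^n = 1/(1 − a) = 1/85;  first 5 digits = (1, 0, 1, 1, 1)

v_2(a) = 2 ≥ 1, so the series converges in ℤ_2 to 1/(1 − a) = 1/(1 − (-84)) = 1/85. Expand this rational in ℤ_2: compute digits iteratively via d_i = x_i mod 2, x_{i+1} = (x_i − d_i)/2. The first 5 digits are (1, 0, 1, 1, 1).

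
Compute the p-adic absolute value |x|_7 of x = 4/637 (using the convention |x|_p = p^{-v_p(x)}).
|4/637|_7 = 49

Step 1 — compute v_7(x) by factoring powers of 7 out of the numerator and denominator: v_7(4/637) = -2. Step 2 — apply |x|_p = p^{-v_p(x)} = 7^{2} = 49.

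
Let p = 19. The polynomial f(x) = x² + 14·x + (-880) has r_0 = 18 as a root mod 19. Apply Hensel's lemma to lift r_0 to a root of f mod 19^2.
r_1 = 284 (mod 361)

Hensel: r_{i+1} = r_i − f(r_i)·(f′(r_i))^{-1} mod 19^{i+2}, f′(x) = 2x + 14. Iterate:
  r_0 = 18 (mod 19)
  r_1 = 284 (mod 361)
Final: r = 284 satisfies f(r) ≡ 0 mod 19^2.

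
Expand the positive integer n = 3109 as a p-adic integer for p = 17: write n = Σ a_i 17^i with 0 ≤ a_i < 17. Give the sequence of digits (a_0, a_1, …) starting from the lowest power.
(a_0, a_1, …) = (15, 12, 10)

Repeated division by 17 gives the digits low-to-high: 3109 = 15 + 12·17^1 + 10·17^2. Digit sequence: (15, 12, 10).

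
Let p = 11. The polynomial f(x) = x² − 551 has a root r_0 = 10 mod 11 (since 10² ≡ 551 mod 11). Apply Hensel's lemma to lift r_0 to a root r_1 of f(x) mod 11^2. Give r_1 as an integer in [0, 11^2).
r_1 = 87 (mod 121)

Hensel's recurrence: r_{i+1} = r_i − f(r_i)·(f′(r_i))^{-1} mod 11^{i+2}, with f′(x) = 2x. Iterate:
  r_0 = 10 (mod 11)
  r_1 = 87 (mod 121)
Final: r_1 = 87, and one checks f(r_1) ≡ 0 mod 11^2.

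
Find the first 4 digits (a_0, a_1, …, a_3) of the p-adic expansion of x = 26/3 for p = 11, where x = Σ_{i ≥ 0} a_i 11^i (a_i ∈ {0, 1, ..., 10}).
(a_0, …, a_3) = (5, 4, 7, 3)

v_11(26/3) = 0 (numerator and denominator both coprime to 11), so x ∈ ℤ_11^×. Compute digits iteratively via a_i = x_i mod 11, x_{i+1} = (x_i − a_i)/11, with x_0 = x:
  x_0 = 26/3;  a_0 = 5;  x_1 = (x_0 − 5)/11 = 1/3
  x_1 = 1/3;  a_1 = 4;  x_2 = (x_1 − 4)/11 = -1/3
  x_2 = -1/3;  a_2 = 7;  x_3 = (x_2 − 7)/11 = -2/3
  x_3 = -2/3;  a_3 = 3;  x_4 = (x_3 − 3)/11 = -1/3
Digits: (5, 4, 7, 3).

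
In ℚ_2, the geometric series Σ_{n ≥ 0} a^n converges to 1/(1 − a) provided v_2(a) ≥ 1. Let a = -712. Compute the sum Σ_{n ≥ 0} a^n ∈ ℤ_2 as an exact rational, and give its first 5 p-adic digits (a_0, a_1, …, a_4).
Σ a^n = 1/(1 − a) = 1/713;  first 5 digits = (1, 0, 0, 1, 1)

v_2(a) = 3 ≥ 1, so the series converges in ℤ_2 to 1/(1 − a) = 1/(1 − (-712)) = 1/713. Expand this rational in ℤ_2: compute digits iteratively via d_i = x_i mod 2, x_{i+1} = (x_i − d_i)/2. The first 5 digits are (1, 0, 0, 1, 1).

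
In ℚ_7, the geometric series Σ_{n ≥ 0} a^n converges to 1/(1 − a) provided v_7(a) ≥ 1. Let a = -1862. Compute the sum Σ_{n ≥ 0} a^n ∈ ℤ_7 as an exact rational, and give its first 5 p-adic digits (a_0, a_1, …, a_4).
Σ a^n = 1/(1 − a) = 1/1863;  first 5 digits = (1, 0, 4, 1, 1)

v_7(a) = 2 ≥ 1, so the series converges in ℤ_7 to 1/(1 − a) = 1/(1 − (-1862)) = 1/1863. Expand this rational in ℤ_7: compute digits iteratively via d_i = x_i mod 7, x_{i+1} = (x_i − d_i)/7. The first 5 digits are (1, 0, 4, 1, 1).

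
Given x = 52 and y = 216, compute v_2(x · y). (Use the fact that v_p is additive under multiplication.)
v_2(11232) = 5

v_p(x) = 2 (factor: 52 = 2^2 · 13); v_p(y) = 3 (factor: 216 = 2^3 · 27). Additivity: v_p(xy) = v_p(x) + v_p(y) = 2 + 3 = 5. (Direct check: xy = 11232 = 2^5 · (351).)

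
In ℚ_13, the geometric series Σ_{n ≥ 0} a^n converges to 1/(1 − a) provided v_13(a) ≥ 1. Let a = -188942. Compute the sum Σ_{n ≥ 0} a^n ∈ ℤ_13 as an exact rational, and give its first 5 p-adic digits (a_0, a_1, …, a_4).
Σ a^n = 1/(1 − a) = 1/188943;  first 5 digits = (1, 0, 0, 5, 6)

v_13(a) = 3 ≥ 1, so the series converges in ℤ_13 to 1/(1 − a) = 1/(1 − (-188942)) = 1/188943. Expand this rational in ℤ_13: compute digits iteratively via d_i = x_i mod 13, x_{i+1} = (x_i − d_i)/13. The first 5 digits are (1, 0, 0, 5, 6).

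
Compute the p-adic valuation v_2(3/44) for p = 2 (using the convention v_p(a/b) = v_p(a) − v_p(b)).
v_2(3/44) = -2

Factor powers of 2 from the numerator and denominator of the reduced fraction: 3 = 2^0 · 3 and 44 = 2^2 · 11. Apply v_p(a/b) = v_p(a) − v_p(b): v_2(3/44) = 0 − 2 = -2.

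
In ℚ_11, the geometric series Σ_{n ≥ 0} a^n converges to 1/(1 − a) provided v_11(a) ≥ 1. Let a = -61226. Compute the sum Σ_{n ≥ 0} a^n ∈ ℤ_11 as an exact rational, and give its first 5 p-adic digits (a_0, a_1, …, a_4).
Σ a^n = 1/(1 − a) = 1/61227;  first 5 digits = (1, 0, 0, 9, 6)

v_11(a) = 3 ≥ 1, so the series converges in ℤ_11 to 1/(1 − a) = 1/(1 − (-61226)) = 1/61227. Expand this rational in ℤ_11: compute digits iteratively via d_i = x_i mod 11, x_{i+1} = (x_i − d_i)/11. The first 5 digits are (1, 0, 0, 9, 6).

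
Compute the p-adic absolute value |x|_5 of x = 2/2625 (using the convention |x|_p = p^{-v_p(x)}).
|2/2625|_5 = 125

Step 1 — compute v_5(x) by factoring powers of 5 out of the numerator and denominator: v_5(2/2625) = -3. Step 2 — apply |x|_p = p^{-v_p(x)} = 5^{3} = 125.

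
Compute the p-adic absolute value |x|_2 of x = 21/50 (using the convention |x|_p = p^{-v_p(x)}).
|21/50|_2 = 2

Step 1 — compute v_2(x) by factoring powers of 2 out of the numerator and denominator: v_2(21/50) = -1. Step 2 — apply |x|_p = p^{-v_p(x)} = 2^{1} = 2.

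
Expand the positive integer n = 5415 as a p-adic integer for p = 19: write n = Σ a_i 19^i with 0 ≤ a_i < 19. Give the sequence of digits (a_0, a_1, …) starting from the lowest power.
(a_0, a_1, …) = (0, 0, 15)

Repeated division by 19 gives the digits low-to-high: 5415 = 15·19^2. Digit sequence: (0, 0, 15).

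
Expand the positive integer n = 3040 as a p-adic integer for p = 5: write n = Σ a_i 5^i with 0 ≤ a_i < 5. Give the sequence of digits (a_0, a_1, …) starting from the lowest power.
(a_0, a_1, …) = (0, 3, 1, 4, 4)

Repeated division by 5 gives the digits low-to-high: 3040 = 3·5^1 + 1·5^2 + 4·5^3 + 4·5^4. Digit sequence: (0, 3, 1, 4, 4).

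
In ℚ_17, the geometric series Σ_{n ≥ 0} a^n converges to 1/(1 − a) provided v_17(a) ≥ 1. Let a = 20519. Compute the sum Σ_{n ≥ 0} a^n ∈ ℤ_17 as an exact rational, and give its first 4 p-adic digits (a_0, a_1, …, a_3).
Σ a^n = 1/(1 − a) = -1/20518;  first 4 digits = (1, 0, 3, 4)

v_17(a) = 2 ≥ 1, so the series converges in ℤ_17 to 1/(1 − a) = 1/(1 − 20519) = -1/20518. Expand this rational in ℤ_17: compute digits iteratively via d_i = x_i mod 17, x_{i+1} = (x_i − d_i)/17. The first 4 digits are (1, 0, 3, 4).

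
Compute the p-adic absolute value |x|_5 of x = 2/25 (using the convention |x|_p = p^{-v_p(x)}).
|2/25|_5 = 25

Step 1 — compute v_5(x) by factoring powers of 5 out of the numerator and denominator: v_5(2/25) = -2. Step 2 — apply |x|_p = p^{-v_p(x)} = 5^{2} = 25.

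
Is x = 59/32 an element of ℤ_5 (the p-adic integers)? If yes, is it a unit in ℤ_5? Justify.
x ∈ ℤ_5^× (unit); v_5(x) = 0

ℤ_5 = {x ∈ ℚ_5 : v_5(x) ≥ 0} and ℤ_5^× = {x ∈ ℤ_5 : v_5(x) = 0}. Here v_5(59/32) = v_5(num) − v_5(den) = 0; compare against these criteria.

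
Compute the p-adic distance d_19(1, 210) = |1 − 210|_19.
d_19(1, 210) = 1/19

Step 1 — x − y = 1 − 210 = -209. Step 2 — v_19(-209) = 1 (factor: -209 = −(19^1 · 11); the sign does not affect v_p). Step 3 — |x − y|_19 = 19^{-1} = 1/19.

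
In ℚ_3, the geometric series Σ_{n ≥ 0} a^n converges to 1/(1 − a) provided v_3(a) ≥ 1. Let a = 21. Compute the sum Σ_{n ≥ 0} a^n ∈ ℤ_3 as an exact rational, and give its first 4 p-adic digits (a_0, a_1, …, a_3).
Σ a^n = 1/(1 − a) = -1/20;  first 4 digits = (1, 1, 0, 0)

v_3(a) = 1 ≥ 1, so the series converges in ℤ_3 to 1/(1 − a) = 1/(1 − 21) = -1/20. Expand this rational in ℤ_3: compute digits iteratively via d_i = x_i mod 3, x_{i+1} = (x_i − d_i)/3. The first 4 digits are (1, 1, 0, 0).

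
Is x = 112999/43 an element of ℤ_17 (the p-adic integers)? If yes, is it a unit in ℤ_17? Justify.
x ∈ ℤ_17 but not a unit; v_17(x) = 3 > 0

ℤ_17 = {x ∈ ℚ_17 : v_17(x) ≥ 0} and ℤ_17^× = {x ∈ ℤ_17 : v_17(x) = 0}. Here v_17(112999/43) = v_17(num) − v_17(den) = 3; compare against these criteria.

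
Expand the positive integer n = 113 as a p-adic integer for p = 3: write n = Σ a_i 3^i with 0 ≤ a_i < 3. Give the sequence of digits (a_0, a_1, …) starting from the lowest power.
(a_0, a_1, …) = (2, 1, 0, 1, 1)

Repeated division by 3 gives the digits low-to-high: 113 = 2 + 1·3^1 + 1·3^3 + 1·3^4. Digit sequence: (2, 1, 0, 1, 1).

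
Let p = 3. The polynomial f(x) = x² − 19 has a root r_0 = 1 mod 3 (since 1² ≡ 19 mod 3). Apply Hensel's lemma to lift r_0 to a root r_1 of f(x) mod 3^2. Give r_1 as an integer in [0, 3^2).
r_1 = 1 (mod 9)

Hensel's recurrence: r_{i+1} = r_i − f(r_i)·(f′(r_i))^{-1} mod 3^{i+2}, with f′(x) = 2x. Iterate:
  r_0 = 1 (mod 3)
  r_1 = 1 (mod 9)
Final: r_1 = 1, and one checks f(r_1) ≡ 0 mod 3^2.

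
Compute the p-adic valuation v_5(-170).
v_5(-170) = 1

v_5(n) is the largest exponent k such that 5^k divides n. Factor out: -170 = -5^1 · 34. (Sign doesn't affect v_p.) So v_5(-170) = 1.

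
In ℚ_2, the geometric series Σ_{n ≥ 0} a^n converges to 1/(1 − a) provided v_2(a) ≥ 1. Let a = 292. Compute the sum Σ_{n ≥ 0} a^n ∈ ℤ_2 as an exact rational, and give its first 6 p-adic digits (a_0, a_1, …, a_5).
Σ a^n = 1/(1 − a) = -1/291;  first 6 digits = (1, 0, 1, 0, 1, 1)

v_2(a) = 2 ≥ 1, so the series converges in ℤ_2 to 1/(1 − a) = 1/(1 − 292) = -1/291. Expand this rational in ℤ_2: compute digits iteratively via d_i = x_i mod 2, x_{i+1} = (x_i − d_i)/2. The first 6 digits are (1, 0, 1, 0, 1, 1).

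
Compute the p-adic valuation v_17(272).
v_17(272) = 1

v_17(n) is the largest exponent k such that 17^k divides n. Factor out: 272 = 17^1 · 16. (Sign doesn't affect v_p.) So v_17(272) = 1.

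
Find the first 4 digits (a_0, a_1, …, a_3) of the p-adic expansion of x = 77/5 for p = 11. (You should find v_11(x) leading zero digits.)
(a_0, …, a_3) = (0, 8, 6, 6)

v_11(77/5) = 1, so a_0 = ... = a_0 = 0. Factor out: x = 11^1 · u with u = 7/5 a unit in ℤ_11. Expand u iteratively via a_{v+i} = u_i mod 11, u_{i+1} = (u_i − a_{v+i})/11:
  u_0 = 7/5;  a_1 = 8;  u_1 = (u_0 − 8)/11 = -3/5
  u_1 = -3/5;  a_2 = 6;  u_2 = (u_1 − 6)/11 = -3/5
  u_2 = -3/5;  a_3 = 6;  u_3 = (u_2 − 6)/11 = -3/5
Digits: (0, 8, 6, 6).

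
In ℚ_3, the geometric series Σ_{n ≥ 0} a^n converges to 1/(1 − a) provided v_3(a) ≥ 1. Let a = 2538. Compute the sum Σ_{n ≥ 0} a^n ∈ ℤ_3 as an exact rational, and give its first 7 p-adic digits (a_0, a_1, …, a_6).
Σ a^n = 1/(1 − a) = -1/2537;  first 7 digits = (1, 0, 0, 1, 1, 1, 1)

v_3(a) = 3 ≥ 1, so the series converges in ℤ_3 to 1/(1 − a) = 1/(1 − 2538) = -1/2537. Expand this rational in ℤ_3: compute digits iteratively via d_i = x_i mod 3, x_{i+1} = (x_i − d_i)/3. The first 7 digits are (1, 0, 0, 1, 1, 1, 1).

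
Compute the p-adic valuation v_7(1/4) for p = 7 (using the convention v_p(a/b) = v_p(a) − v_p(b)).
v_7(1/4) = 0

Factor powers of 7 from the numerator and denominator of the reduced fraction: 1 = 7^0 · 1 and 4 = 7^0 · 4. Apply v_p(a/b) = v_p(a) − v_p(b): v_7(1/4) = 0 − 0 = 0.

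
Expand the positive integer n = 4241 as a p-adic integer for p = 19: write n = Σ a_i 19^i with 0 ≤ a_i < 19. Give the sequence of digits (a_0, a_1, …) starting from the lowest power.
(a_0, a_1, …) = (4, 14, 11)

Repeated division by 19 gives the digits low-to-high: 4241 = 4 + 14·19^1 + 11·19^2. Digit sequence: (4, 14, 11).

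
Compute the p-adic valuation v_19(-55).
v_19(-55) = 0

v_19(n) is the largest exponent k such that 19^k divides n. Factor out: -55 = -19^0 · 55. (Sign doesn't affect v_p.) So v_19(-55) = 0.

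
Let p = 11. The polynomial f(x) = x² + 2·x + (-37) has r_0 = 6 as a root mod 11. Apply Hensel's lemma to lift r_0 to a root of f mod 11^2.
r_1 = 83 (mod 121)

Hensel: r_{i+1} = r_i − f(r_i)·(f′(r_i))^{-1} mod 11^{i+2}, f′(x) = 2x + 2. Iterate:
  r_0 = 6 (mod 11)
  r_1 = 83 (mod 121)
Final: r = 83 satisfies f(r) ≡ 0 mod 11^2.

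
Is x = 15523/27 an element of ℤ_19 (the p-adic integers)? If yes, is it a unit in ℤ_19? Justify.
x ∈ ℤ_19 but not a unit; v_19(x) = 2 > 0

ℤ_19 = {x ∈ ℚ_19 : v_19(x) ≥ 0} and ℤ_19^× = {x ∈ ℤ_19 : v_19(x) = 0}. Here v_19(15523/27) = v_19(num) − v_19(den) = 2; compare against these criteria.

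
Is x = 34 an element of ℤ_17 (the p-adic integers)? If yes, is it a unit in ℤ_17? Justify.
x ∈ ℤ_17 but not a unit; v_17(x) = 1 > 0

ℤ_17 = {x ∈ ℚ_17 : v_17(x) ≥ 0} and ℤ_17^× = {x ∈ ℤ_17 : v_17(x) = 0}. Here v_17(34) = v_17(num) − v_17(den) = 1; compare against these criteria.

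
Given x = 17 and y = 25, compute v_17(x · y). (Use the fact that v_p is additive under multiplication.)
v_17(425) = 1

v_p(x) = 1 (factor: 17 = 17^1 · 1); v_p(y) = 0 (factor: 25 = 17^0 · 25). Additivity: v_p(xy) = v_p(x) + v_p(y) = 1 + 0 = 1. (Direct check: xy = 425 = 17^1 · (25).)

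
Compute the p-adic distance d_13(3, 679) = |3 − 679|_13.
d_13(3, 679) = 1/169

Step 1 — x − y = 3 − 679 = -676. Step 2 — v_13(-676) = 2 (factor: -676 = −(13^2 · 4); the sign does not affect v_p). Step 3 — |x − y|_13 = 13^{-2} = 1/169.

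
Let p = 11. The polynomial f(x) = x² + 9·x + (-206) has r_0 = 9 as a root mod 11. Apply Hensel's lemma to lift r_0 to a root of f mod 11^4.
r_3 = 10569 (mod 14641)

Hensel: r_{i+1} = r_i − f(r_i)·(f′(r_i))^{-1} mod 11^{i+2}, f′(x) = 2x + 9. Iterate:
  r_0 = 9 (mod 11)
  r_1 = 42 (mod 121)
  r_2 = 1252 (mod 1331)
  r_3 = 10569 (mod 14641)
Final: r = 10569 satisfies f(r) ≡ 0 mod 11^4.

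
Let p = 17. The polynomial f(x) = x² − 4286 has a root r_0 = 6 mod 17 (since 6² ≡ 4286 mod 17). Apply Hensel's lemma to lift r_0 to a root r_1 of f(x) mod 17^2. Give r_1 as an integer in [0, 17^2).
r_1 = 23 (mod 289)

Hensel's recurrence: r_{i+1} = r_i − f(r_i)·(f′(r_i))^{-1} mod 17^{i+2}, with f′(x) = 2x. Iterate:
  r_0 = 6 (mod 17)
  r_1 = 23 (mod 289)
Final: r_1 = 23, and one checks f(r_1) ≡ 0 mod 17^2.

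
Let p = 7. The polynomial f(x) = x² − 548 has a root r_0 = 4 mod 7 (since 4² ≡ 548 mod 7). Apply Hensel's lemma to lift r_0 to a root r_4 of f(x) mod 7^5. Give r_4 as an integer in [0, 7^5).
r_4 = 9111 (mod 16807)

Hensel's recurrence: r_{i+1} = r_i − f(r_i)·(f′(r_i))^{-1} mod 7^{i+2}, with f′(x) = 2x. Iterate:
  r_0 = 4 (mod 7)
  r_1 = 46 (mod 49)
  r_2 = 193 (mod 343)
  r_3 = 1908 (mod 2401)
  r_4 = 9111 (mod 16807)
Final: r_4 = 9111, and one checks f(r_4) ≡ 0 mod 7^5.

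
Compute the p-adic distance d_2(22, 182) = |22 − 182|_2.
d_2(22, 182) = 1/32

Step 1 — x − y = 22 − 182 = -160. Step 2 — v_2(-160) = 5 (factor: -160 = −(2^5 · 5); the sign does not affect v_p). Step 3 — |x − y|_2 = 2^{-5} = 1/32.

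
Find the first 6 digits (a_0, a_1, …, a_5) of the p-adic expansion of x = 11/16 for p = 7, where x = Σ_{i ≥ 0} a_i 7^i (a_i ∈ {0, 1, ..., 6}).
(a_0, …, a_5) = (2, 2, 1, 2, 1, 2)

v_7(11/16) = 0 (numerator and denominator both coprime to 7), so x ∈ ℤ_7^×. Compute digits iteratively via a_i = x_i mod 7, x_{i+1} = (x_i − a_i)/7, with x_0 = x:
  x_0 = 11/16;  a_0 = 2;  x_1 = (x_0 − 2)/7 = -3/16
  x_1 = -3/16;  a_1 = 2;  x_2 = (x_1 − 2)/7 = -5/16
  x_2 = -5/16;  a_2 = 1;  x_3 = (x_2 − 1)/7 = -3/16
  x_3 = -3/16;  a_3 = 2;  x_4 = (x_3 − 2)/7 = -5/16
  x_4 = -5/16;  a_4 = 1;  x_5 = (x_4 − 1)/7 = -3/16
  x_5 = -3/16;  a_5 = 2;  x_6 = (x_5 − 2)/7 = -5/16
Digits: (2, 2, 1, 2, 1, 2).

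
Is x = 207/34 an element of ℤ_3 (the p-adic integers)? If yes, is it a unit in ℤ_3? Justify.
x ∈ ℤ_3 but not a unit; v_3(x) = 2 > 0

ℤ_3 = {x ∈ ℚ_3 : v_3(x) ≥ 0} and ℤ_3^× = {x ∈ ℤ_3 : v_3(x) = 0}. Here v_3(207/34) = v_3(num) − v_3(den) = 2; compare against these criteria.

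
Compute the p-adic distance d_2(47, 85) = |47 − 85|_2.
d_2(47, 85) = 1/2

Step 1 — x − y = 47 − 85 = -38. Step 2 — v_2(-38) = 1 (factor: -38 = −(2^1 · 19); the sign does not affect v_p). Step 3 — |x − y|_2 = 2^{-1} = 1/2.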